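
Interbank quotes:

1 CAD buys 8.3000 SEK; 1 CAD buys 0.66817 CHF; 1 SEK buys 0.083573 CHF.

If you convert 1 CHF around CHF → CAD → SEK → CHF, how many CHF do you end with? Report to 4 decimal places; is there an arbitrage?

1.0381 (arbitrage exists)

Around CHF → CAD → SEK → CHF: 1 ÷ 0.66817 × 8.3000 × 0.083573 = 1.038143
Product > 1; profitable direction is CHF → CAD → SEK → CHF.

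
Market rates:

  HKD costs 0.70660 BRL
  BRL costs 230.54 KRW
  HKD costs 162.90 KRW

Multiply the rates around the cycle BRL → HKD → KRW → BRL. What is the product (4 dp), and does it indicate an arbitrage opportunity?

1.0000 (no arbitrage)

Around BRL → HKD → KRW → BRL: 1 ÷ 0.70660 × 162.90 ÷ 230.54 = 1.000003
Product ≈ 1 (deviation 0.000%, within rounding noise).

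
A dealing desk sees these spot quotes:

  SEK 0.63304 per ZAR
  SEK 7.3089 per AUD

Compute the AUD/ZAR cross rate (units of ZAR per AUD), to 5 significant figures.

AUD/ZAR = 11.546

1 AUD × 7.3089 = 7.3089 SEK
7.3089 SEK ÷ 0.63304 = 11.5457 ZAR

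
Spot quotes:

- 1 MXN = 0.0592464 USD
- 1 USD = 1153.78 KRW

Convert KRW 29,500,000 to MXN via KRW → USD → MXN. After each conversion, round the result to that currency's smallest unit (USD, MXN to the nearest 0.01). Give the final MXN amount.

KRW 29,500,000 ÷ 1153.78 = USD 25,568.13
USD 25,568.13 ÷ 0.0592464 = MXN 431,555.84

MXN 431,555.84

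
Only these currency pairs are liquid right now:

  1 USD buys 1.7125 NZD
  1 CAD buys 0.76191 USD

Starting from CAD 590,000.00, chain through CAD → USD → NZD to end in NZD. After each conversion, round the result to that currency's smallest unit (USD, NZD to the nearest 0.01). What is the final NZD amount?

CAD 590,000.00 × 0.76191 = USD 449,526.90
USD 449,526.90 × 1.7125 = NZD 769,814.82

NZD 769,814.82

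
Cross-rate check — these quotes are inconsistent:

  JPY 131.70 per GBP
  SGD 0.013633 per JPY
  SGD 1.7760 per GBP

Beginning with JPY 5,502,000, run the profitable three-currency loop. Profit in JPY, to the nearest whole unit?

Profitable loop is JPY → SGD → GBP → JPY:
JPY 5,502,000 × 0.013633 = SGD 75,008.77
SGD 75,008.77 ÷ 1.7760 = GBP 42,234.67
GBP 42,234.67 × 131.70 = JPY 5,562,305
Profit = JPY 5,562,305 − JPY 5,502,000

Profit: JPY 60,305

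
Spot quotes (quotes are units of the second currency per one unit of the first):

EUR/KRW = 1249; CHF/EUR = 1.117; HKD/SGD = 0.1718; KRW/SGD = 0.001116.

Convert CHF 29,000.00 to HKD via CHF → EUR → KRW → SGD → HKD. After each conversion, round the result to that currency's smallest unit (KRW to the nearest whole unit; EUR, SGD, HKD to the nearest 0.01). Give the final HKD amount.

HKD 262,817.69

CHF 29,000.00 × 1.117 = EUR 32,393.00
EUR 32,393.00 × 1249 = KRW 40,458,857
KRW 40,458,857 × 0.001116 = SGD 45,152.08
SGD 45,152.08 ÷ 0.1718 = HKD 262,817.69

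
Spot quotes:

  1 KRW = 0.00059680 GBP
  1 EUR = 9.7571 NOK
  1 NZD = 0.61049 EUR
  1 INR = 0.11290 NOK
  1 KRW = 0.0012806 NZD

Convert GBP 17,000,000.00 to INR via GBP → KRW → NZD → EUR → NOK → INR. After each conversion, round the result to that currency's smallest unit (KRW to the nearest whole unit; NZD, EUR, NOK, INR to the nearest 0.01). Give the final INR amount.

INR 1,924,593,315.06

GBP 17,000,000.00 ÷ 0.00059680 = KRW 28,485,254,692
KRW 28,485,254,692 × 0.0012806 = NZD 36,478,217.16
NZD 36,478,217.16 × 0.61049 = EUR 22,269,586.79
EUR 22,269,586.79 × 9.7571 = NOK 217,286,585.27
NOK 217,286,585.27 ÷ 0.11290 = INR 1,924,593,315.06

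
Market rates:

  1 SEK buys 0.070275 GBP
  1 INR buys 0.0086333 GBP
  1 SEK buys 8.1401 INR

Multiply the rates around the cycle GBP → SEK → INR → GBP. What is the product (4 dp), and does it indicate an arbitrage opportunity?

1.0000 (no arbitrage)

Around GBP → SEK → INR → GBP: 1 ÷ 0.070275 × 8.1401 × 0.0086333 = 1.000013
Product ≈ 1 (deviation 0.001%, within rounding noise).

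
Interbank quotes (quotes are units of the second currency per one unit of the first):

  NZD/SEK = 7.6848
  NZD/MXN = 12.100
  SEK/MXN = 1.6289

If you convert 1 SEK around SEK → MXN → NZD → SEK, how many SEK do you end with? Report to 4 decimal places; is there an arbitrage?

1.0345 (arbitrage exists)

Around SEK → MXN → NZD → SEK: 1 × 1.6289 ÷ 12.100 × 7.6848 = 1.034527
Product > 1; profitable direction is SEK → MXN → NZD → SEK.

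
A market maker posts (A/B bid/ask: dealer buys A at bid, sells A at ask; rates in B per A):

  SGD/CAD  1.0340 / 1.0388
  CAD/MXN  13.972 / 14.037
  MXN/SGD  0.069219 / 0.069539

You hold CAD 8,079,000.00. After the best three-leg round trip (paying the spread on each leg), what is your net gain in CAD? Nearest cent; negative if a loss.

Net profit: CAD 82.53

Best loop CAD → MXN → SGD → CAD:
CAD 8,079,000.00 × 13.972 (sell CAD at bid) = MXN 112,879,788.00
MXN 112,879,788.00 × 0.069219 (sell MXN at bid) = SGD 7,813,426.05
SGD 7,813,426.05 × 1.0340 (sell SGD at bid) = CAD 8,079,082.53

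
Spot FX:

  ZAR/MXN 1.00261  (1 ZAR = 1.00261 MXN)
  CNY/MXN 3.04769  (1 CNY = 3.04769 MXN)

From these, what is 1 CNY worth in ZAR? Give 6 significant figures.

CNY/ZAR = 3.03976

1 CNY × 3.04769 = 3.04769 MXN
3.04769 MXN ÷ 1.00261 = 3.03976 ZAR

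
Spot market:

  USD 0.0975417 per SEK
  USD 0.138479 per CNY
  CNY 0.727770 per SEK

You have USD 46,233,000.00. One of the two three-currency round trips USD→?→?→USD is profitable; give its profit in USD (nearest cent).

Profitable loop is USD → SEK → CNY → USD:
USD 46,233,000.00 ÷ 0.0975417 = SEK 473,981,896.97
SEK 473,981,896.97 × 0.727770 = CNY 344,949,805.16
CNY 344,949,805.16 × 0.138479 = USD 47,768,304.07
Profit = USD 47,768,304.07 − USD 46,233,000.00

Profit: USD 1,535,304.07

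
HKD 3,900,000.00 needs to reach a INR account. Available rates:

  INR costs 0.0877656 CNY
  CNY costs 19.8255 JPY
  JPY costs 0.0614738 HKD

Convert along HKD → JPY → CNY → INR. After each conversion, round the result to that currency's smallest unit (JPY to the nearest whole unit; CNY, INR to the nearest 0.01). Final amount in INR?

INR 36,460,789.65

HKD 3,900,000.00 ÷ 0.0614738 = JPY 63,441,661
JPY 63,441,661 ÷ 19.8255 = CNY 3,200,003.08
CNY 3,200,003.08 ÷ 0.0877656 = INR 36,460,789.65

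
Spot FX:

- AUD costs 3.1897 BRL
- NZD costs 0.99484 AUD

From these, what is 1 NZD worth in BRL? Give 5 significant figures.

NZD/BRL = 3.1732

1 NZD × 0.99484 = 0.99484 AUD
0.99484 AUD × 3.1897 = 3.17324 BRL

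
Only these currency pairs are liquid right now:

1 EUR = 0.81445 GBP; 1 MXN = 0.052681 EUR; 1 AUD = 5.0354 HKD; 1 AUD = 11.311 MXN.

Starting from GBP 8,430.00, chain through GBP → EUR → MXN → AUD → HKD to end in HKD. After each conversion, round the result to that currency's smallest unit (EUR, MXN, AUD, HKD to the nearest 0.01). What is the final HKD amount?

GBP 8,430.00 ÷ 0.81445 = EUR 10,350.54
EUR 10,350.54 ÷ 0.052681 = MXN 196,475.77
MXN 196,475.77 ÷ 11.311 = AUD 17,370.33
AUD 17,370.33 × 5.0354 = HKD 87,466.56

HKD 87,466.56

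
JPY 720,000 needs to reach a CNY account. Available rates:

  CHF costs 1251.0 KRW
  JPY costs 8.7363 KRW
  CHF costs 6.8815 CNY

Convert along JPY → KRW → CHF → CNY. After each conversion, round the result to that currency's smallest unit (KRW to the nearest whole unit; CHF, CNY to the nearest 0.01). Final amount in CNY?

CNY 34,600.80

JPY 720,000 × 8.7363 = KRW 6,290,136
KRW 6,290,136 ÷ 1251.0 = CHF 5,028.09
CHF 5,028.09 × 6.8815 = CNY 34,600.80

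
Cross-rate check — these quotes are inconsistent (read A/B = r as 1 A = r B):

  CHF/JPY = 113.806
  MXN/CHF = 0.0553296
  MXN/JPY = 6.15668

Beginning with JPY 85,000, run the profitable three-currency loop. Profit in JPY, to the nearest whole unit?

Profit: JPY 1,935

Profitable loop is JPY → MXN → CHF → JPY:
JPY 85,000 ÷ 6.15668 = MXN 13,806.14
MXN 13,806.14 × 0.0553296 = CHF 763.89
CHF 763.89 × 113.806 = JPY 86,935
Profit = JPY 86,935 − JPY 85,000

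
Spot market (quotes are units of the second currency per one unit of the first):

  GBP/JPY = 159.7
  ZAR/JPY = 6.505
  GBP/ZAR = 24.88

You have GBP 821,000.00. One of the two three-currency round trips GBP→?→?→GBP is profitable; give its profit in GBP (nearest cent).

Profitable loop is GBP → ZAR → JPY → GBP:
GBP 821,000.00 × 24.88 = ZAR 20,426,480.00
ZAR 20,426,480.00 × 6.505 = JPY 132,874,252
JPY 132,874,252 ÷ 159.7 = GBP 832,024.12
Profit = GBP 832,024.12 − GBP 821,000.00

Profit: GBP 11,024.12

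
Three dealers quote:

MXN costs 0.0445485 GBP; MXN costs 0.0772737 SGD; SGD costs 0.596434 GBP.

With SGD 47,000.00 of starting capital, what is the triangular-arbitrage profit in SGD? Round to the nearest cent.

Profit: SGD 1,624.92

Profitable loop is SGD → GBP → MXN → SGD:
SGD 47,000.00 × 0.596434 = GBP 28,032.40
GBP 28,032.40 ÷ 0.0445485 = MXN 629,255.71
MXN 629,255.71 × 0.0772737 = SGD 48,624.92
Profit = SGD 48,624.92 − SGD 47,000.00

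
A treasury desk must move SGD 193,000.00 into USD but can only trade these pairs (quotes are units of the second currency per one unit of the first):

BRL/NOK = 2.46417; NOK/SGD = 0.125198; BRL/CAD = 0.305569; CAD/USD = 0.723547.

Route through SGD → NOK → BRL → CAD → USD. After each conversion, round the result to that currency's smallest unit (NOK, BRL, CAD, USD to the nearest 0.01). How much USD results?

USD 138,313.73

SGD 193,000.00 ÷ 0.125198 = NOK 1,541,558.17
NOK 1,541,558.17 ÷ 2.46417 = BRL 625,589.21
BRL 625,589.21 × 0.305569 = CAD 191,160.67
CAD 191,160.67 × 0.723547 = USD 138,313.73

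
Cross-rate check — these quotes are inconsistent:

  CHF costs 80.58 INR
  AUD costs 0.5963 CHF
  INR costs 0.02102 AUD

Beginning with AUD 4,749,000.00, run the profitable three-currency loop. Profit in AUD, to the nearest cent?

Profit: AUD 47,527.66

Profitable loop is AUD → CHF → INR → AUD:
AUD 4,749,000.00 × 0.5963 = CHF 2,831,828.70
CHF 2,831,828.70 × 80.58 = INR 228,188,756.65
INR 228,188,756.65 × 0.02102 = AUD 4,796,527.66
Profit = AUD 4,796,527.66 − AUD 4,749,000.00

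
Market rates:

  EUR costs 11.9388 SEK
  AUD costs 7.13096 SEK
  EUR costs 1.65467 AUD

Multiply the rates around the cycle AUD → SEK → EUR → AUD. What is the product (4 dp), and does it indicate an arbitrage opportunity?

0.9883 (arbitrage exists)

Around AUD → SEK → EUR → AUD: 1 × 7.13096 ÷ 11.9388 × 1.65467 = 0.988323
Product < 1; profitable direction is AUD → EUR → SEK → AUD.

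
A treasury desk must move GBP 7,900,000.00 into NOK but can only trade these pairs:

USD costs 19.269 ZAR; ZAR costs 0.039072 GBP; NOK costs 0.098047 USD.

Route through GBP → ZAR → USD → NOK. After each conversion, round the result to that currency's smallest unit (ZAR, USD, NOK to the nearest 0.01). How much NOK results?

GBP 7,900,000.00 ÷ 0.039072 = ZAR 202,190,827.19
ZAR 202,190,827.19 ÷ 19.269 = USD 10,493,062.81
USD 10,493,062.81 ÷ 0.098047 = NOK 107,020,743.21

NOK 107,020,743.21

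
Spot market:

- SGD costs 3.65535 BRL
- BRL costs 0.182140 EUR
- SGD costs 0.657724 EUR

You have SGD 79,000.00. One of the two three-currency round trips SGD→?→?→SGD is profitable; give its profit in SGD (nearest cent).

Profit: SGD 968.27

Profitable loop is SGD → BRL → EUR → SGD:
SGD 79,000.00 × 3.65535 = BRL 288,772.65
BRL 288,772.65 × 0.182140 = EUR 52,597.05
EUR 52,597.05 ÷ 0.657724 = SGD 79,968.27
Profit = SGD 79,968.27 − SGD 79,000.00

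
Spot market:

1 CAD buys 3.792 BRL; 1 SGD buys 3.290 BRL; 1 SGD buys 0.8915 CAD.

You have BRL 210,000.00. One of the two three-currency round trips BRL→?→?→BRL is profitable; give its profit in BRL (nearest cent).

Profitable loop is BRL → SGD → CAD → BRL:
BRL 210,000.00 ÷ 3.290 = SGD 63,829.79
SGD 63,829.79 × 0.8915 = CAD 56,904.26
CAD 56,904.26 × 3.792 = BRL 215,780.94
Profit = BRL 215,780.94 − BRL 210,000.00

Profit: BRL 5,780.94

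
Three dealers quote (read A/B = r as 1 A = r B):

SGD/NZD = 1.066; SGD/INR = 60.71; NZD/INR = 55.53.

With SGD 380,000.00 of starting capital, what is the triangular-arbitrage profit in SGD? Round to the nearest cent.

Profitable loop is SGD → INR → NZD → SGD:
SGD 380,000.00 × 60.71 = INR 23,069,800.00
INR 23,069,800.00 ÷ 55.53 = NZD 415,447.51
NZD 415,447.51 ÷ 1.066 = SGD 389,725.62
Profit = SGD 389,725.62 − SGD 380,000.00

Profit: SGD 9,725.62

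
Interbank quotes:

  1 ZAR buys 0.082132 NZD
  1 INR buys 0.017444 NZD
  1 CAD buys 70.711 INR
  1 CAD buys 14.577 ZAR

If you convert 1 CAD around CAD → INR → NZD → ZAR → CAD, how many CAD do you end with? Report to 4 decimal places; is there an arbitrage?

Around CAD → INR → NZD → ZAR → CAD: 1 × 70.711 × 0.017444 ÷ 0.082132 ÷ 14.577 = 1.030273
Product > 1; profitable direction is CAD → INR → NZD → ZAR → CAD.

1.0303 (arbitrage exists)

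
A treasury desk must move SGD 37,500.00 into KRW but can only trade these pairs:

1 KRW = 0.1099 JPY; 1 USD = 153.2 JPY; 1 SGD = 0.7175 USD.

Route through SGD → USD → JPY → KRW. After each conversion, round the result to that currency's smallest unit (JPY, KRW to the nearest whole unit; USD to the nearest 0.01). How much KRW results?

KRW 37,507,161

SGD 37,500.00 × 0.7175 = USD 26,906.25
USD 26,906.25 × 153.2 = JPY 4,122,037
JPY 4,122,037 ÷ 0.1099 = KRW 37,507,161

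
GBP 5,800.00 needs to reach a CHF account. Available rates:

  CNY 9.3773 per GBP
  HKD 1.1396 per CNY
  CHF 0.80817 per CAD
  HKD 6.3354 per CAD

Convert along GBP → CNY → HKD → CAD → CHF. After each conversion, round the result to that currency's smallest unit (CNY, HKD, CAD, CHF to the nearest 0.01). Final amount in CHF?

CHF 7,906.55

GBP 5,800.00 × 9.3773 = CNY 54,388.34
CNY 54,388.34 × 1.1396 = HKD 61,980.95
HKD 61,980.95 ÷ 6.3354 = CAD 9,783.27
CAD 9,783.27 × 0.80817 = CHF 7,906.55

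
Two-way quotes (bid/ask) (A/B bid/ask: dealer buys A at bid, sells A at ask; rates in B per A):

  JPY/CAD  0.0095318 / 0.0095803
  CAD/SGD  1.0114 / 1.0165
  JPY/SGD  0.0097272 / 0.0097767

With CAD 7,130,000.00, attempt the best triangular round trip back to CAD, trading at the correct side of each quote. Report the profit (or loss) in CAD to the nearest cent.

Best loop CAD → JPY → SGD → CAD:
CAD 7,130,000.00 ÷ 0.0095803 (buy JPY at ask) = JPY 744,235,567
JPY 744,235,567 × 0.0097272 (sell JPY at bid) = SGD 7,239,328.20
SGD 7,239,328.20 ÷ 1.0165 (buy CAD at ask) = CAD 7,121,818.20

Net result: CAD -8,181.80 (no profitable arbitrage after spreads)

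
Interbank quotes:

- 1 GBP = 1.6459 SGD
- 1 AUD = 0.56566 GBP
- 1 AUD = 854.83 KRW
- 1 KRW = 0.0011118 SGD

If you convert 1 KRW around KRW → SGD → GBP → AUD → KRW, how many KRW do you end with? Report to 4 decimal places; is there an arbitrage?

Around KRW → SGD → GBP → AUD → KRW: 1 × 0.0011118 ÷ 1.6459 ÷ 0.56566 × 854.83 = 1.020816
Product > 1; profitable direction is KRW → SGD → GBP → AUD → KRW.

1.0208 (arbitrage exists)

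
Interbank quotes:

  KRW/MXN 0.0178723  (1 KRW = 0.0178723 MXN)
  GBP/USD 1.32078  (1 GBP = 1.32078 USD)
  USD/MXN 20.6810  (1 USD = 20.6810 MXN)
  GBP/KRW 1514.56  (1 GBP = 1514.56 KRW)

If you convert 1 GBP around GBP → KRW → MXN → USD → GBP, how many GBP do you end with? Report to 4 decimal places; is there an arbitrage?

Around GBP → KRW → MXN → USD → GBP: 1 × 1514.56 × 0.0178723 ÷ 20.6810 ÷ 1.32078 = 0.990980
Product < 1; profitable direction is GBP → USD → MXN → KRW → GBP.

0.9910 (arbitrage exists)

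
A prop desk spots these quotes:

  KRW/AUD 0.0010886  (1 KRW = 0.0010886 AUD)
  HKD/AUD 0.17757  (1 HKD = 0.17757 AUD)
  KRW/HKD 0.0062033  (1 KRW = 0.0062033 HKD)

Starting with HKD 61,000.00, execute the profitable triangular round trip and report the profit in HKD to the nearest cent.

Profitable loop is HKD → AUD → KRW → HKD:
HKD 61,000.00 × 0.17757 = AUD 10,831.77
AUD 10,831.77 ÷ 0.0010886 = KRW 9,950,184
KRW 9,950,184 × 0.0062033 = HKD 61,723.97
Profit = HKD 61,723.97 − HKD 61,000.00

Profit: HKD 723.97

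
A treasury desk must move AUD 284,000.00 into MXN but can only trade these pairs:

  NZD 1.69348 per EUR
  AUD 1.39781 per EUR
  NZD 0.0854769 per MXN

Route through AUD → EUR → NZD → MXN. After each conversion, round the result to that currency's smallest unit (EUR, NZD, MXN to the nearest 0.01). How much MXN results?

MXN 4,025,330.24

AUD 284,000.00 ÷ 1.39781 = EUR 203,174.97
EUR 203,174.97 × 1.69348 = NZD 344,072.75
NZD 344,072.75 ÷ 0.0854769 = MXN 4,025,330.24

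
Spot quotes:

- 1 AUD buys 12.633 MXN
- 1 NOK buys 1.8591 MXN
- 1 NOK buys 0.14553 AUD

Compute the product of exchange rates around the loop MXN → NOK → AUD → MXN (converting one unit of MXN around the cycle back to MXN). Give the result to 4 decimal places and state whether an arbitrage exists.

0.9889 (arbitrage exists)

Around MXN → NOK → AUD → MXN: 1 ÷ 1.8591 × 0.14553 × 12.633 = 0.988909
Product < 1; profitable direction is MXN → AUD → NOK → MXN.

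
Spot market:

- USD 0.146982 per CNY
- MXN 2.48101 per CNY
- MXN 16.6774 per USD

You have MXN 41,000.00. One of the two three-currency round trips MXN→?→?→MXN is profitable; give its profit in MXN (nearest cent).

Profit: MXN 497.30

Profitable loop is MXN → USD → CNY → MXN:
MXN 41,000.00 ÷ 16.6774 = USD 2,458.42
USD 2,458.42 ÷ 0.146982 = CNY 16,725.97
CNY 16,725.97 × 2.48101 = MXN 41,497.30
Profit = MXN 41,497.30 − MXN 41,000.00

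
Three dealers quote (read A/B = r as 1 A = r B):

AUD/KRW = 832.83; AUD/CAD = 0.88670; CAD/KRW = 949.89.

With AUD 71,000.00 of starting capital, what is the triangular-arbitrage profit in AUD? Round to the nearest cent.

Profitable loop is AUD → CAD → KRW → AUD:
AUD 71,000.00 × 0.88670 = CAD 62,955.70
CAD 62,955.70 × 949.89 = KRW 59,800,990
KRW 59,800,990 ÷ 832.83 = AUD 71,804.56
Profit = AUD 71,804.56 − AUD 71,000.00

Profit: AUD 804.56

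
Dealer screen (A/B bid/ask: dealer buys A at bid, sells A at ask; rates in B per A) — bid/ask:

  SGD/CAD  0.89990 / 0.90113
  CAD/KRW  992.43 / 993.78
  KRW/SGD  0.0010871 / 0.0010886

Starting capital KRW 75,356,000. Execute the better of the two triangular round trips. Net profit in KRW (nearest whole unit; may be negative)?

Net profit: KRW 1,942,632

Best loop KRW → CAD → SGD → KRW:
KRW 75,356,000 ÷ 993.78 (buy CAD at ask) = CAD 75,827.65
CAD 75,827.65 ÷ 0.90113 (buy SGD at ask) = SGD 84,147.29
SGD 84,147.29 ÷ 0.0010886 (buy KRW at ask) = KRW 77,298,632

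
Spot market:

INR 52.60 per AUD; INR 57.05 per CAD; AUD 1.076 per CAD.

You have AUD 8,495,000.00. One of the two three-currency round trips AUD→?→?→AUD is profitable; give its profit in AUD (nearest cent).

Profitable loop is AUD → CAD → INR → AUD:
AUD 8,495,000.00 ÷ 1.076 = CAD 7,894,981.41
CAD 7,894,981.41 × 57.05 = INR 450,408,689.59
INR 450,408,689.59 ÷ 52.60 = AUD 8,562,902.84
Profit = AUD 8,562,902.84 − AUD 8,495,000.00

Profit: AUD 67,902.84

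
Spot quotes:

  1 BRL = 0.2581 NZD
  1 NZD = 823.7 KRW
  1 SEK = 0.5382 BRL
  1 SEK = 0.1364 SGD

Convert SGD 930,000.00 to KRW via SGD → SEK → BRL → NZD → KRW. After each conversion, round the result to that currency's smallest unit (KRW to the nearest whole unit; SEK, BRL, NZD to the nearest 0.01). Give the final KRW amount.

KRW 780,134,243

SGD 930,000.00 ÷ 0.1364 = SEK 6,818,181.82
SEK 6,818,181.82 × 0.5382 = BRL 3,669,545.46
BRL 3,669,545.46 × 0.2581 = NZD 947,109.68
NZD 947,109.68 × 823.7 = KRW 780,134,243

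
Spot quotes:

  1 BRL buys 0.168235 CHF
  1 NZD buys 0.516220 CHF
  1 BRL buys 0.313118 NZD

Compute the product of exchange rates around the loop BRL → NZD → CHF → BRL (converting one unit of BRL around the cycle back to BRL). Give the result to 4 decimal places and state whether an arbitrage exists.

Around BRL → NZD → CHF → BRL: 1 × 0.313118 × 0.516220 ÷ 0.168235 = 0.960786
Product < 1; profitable direction is BRL → CHF → NZD → BRL.

0.9608 (arbitrage exists)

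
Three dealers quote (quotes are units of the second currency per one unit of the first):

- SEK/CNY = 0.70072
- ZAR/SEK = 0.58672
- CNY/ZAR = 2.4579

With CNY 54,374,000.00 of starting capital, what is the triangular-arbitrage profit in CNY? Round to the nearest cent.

Profitable loop is CNY → ZAR → SEK → CNY:
CNY 54,374,000.00 × 2.4579 = ZAR 133,645,854.60
ZAR 133,645,854.60 × 0.58672 = SEK 78,412,695.81
SEK 78,412,695.81 × 0.70072 = CNY 54,945,344.21
Profit = CNY 54,945,344.21 − CNY 54,374,000.00

Profit: CNY 571,344.21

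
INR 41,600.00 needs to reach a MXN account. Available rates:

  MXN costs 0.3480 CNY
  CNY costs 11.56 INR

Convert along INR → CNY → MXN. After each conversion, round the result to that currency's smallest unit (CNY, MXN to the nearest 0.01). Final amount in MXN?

MXN 10,340.86

INR 41,600.00 ÷ 11.56 = CNY 3,598.62
CNY 3,598.62 ÷ 0.3480 = MXN 10,340.86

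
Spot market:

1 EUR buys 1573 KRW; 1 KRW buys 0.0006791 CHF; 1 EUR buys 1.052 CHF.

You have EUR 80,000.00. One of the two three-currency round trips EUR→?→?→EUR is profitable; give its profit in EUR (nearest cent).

Profit: EUR 1,233.79

Profitable loop is EUR → KRW → CHF → EUR:
EUR 80,000.00 × 1573 = KRW 125,840,000
KRW 125,840,000 × 0.0006791 = CHF 85,457.94
CHF 85,457.94 ÷ 1.052 = EUR 81,233.79
Profit = EUR 81,233.79 − EUR 80,000.00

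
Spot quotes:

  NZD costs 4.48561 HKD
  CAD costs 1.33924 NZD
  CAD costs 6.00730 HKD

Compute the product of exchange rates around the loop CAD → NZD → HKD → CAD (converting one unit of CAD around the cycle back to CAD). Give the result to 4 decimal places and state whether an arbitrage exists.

1.0000 (no arbitrage)

Around CAD → NZD → HKD → CAD: 1 × 1.33924 × 4.48561 ÷ 6.00730 = 1.000001
Product ≈ 1 (deviation 0.000%, within rounding noise).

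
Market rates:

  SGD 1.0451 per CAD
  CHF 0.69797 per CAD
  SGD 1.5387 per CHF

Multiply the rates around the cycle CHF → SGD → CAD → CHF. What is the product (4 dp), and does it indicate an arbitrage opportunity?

1.0276 (arbitrage exists)

Around CHF → SGD → CAD → CHF: 1 × 1.5387 ÷ 1.0451 × 0.69797 = 1.027621
Product > 1; profitable direction is CHF → SGD → CAD → CHF.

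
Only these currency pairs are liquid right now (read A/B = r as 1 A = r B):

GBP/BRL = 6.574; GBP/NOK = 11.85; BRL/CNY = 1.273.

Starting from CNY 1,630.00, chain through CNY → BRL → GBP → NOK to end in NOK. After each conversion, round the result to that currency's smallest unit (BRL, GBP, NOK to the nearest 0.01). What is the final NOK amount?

CNY 1,630.00 ÷ 1.273 = BRL 1,280.44
BRL 1,280.44 ÷ 6.574 = GBP 194.77
GBP 194.77 × 11.85 = NOK 2,308.02

NOK 2,308.02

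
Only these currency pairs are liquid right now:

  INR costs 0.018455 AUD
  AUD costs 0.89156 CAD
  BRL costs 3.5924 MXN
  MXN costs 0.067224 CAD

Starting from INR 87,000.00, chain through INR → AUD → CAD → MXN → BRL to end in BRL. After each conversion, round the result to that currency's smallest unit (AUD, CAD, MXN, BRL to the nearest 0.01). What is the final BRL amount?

BRL 5,927.56

INR 87,000.00 × 0.018455 = AUD 1,605.59
AUD 1,605.59 × 0.89156 = CAD 1,431.48
CAD 1,431.48 ÷ 0.067224 = MXN 21,294.18
MXN 21,294.18 ÷ 3.5924 = BRL 5,927.56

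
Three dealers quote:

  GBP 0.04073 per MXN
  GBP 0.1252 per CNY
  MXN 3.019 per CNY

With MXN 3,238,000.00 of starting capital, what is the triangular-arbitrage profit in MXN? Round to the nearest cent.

Profitable loop is MXN → CNY → GBP → MXN:
MXN 3,238,000.00 ÷ 3.019 = CNY 1,072,540.58
CNY 1,072,540.58 × 0.1252 = GBP 134,282.08
GBP 134,282.08 ÷ 0.04073 = MXN 3,296,883.87
Profit = MXN 3,296,883.87 − MXN 3,238,000.00

Profit: MXN 58,883.87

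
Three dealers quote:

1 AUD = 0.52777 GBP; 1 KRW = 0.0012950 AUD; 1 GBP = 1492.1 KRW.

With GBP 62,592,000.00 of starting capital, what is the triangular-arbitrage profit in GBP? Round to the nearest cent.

Profitable loop is GBP → KRW → AUD → GBP:
GBP 62,592,000.00 × 1492.1 = KRW 93,393,523,200
KRW 93,393,523,200 × 0.0012950 = AUD 120,944,612.54
AUD 120,944,612.54 × 0.52777 = GBP 63,830,938.16
Profit = GBP 63,830,938.16 − GBP 62,592,000.00

Profit: GBP 1,238,938.16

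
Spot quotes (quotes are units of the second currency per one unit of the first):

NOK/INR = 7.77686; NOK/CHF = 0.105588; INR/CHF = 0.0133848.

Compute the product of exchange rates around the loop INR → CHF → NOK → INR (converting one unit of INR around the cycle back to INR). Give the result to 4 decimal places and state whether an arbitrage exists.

0.9858 (arbitrage exists)

Around INR → CHF → NOK → INR: 1 × 0.0133848 ÷ 0.105588 × 7.77686 = 0.985829
Product < 1; profitable direction is INR → NOK → CHF → INR.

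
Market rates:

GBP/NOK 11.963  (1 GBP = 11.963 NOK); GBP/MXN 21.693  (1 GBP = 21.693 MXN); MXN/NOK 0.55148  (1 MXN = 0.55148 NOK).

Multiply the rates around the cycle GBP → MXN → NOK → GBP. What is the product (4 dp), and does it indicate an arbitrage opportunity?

1.0000 (no arbitrage)

Around GBP → MXN → NOK → GBP: 1 × 21.693 × 0.55148 ÷ 11.963 = 1.000021
Product ≈ 1 (deviation 0.002%, within rounding noise).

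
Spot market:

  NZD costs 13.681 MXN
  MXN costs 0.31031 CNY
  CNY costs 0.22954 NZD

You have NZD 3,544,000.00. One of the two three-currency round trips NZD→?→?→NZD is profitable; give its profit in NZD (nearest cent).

Profitable loop is NZD → CNY → MXN → NZD:
NZD 3,544,000.00 ÷ 0.22954 = CNY 15,439,574.80
CNY 15,439,574.80 ÷ 0.31031 = MXN 49,755,324.68
MXN 49,755,324.68 ÷ 13.681 = NZD 3,636,819.29
Profit = NZD 3,636,819.29 − NZD 3,544,000.00

Profit: NZD 92,819.29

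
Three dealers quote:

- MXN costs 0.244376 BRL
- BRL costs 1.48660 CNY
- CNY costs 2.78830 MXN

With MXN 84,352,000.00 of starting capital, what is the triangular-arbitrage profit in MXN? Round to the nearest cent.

Profit: MXN 1,093,178.89

Profitable loop is MXN → BRL → CNY → MXN:
MXN 84,352,000.00 × 0.244376 = BRL 20,613,604.35
BRL 20,613,604.35 × 1.48660 = CNY 30,644,184.23
CNY 30,644,184.23 × 2.78830 = MXN 85,445,178.89
Profit = MXN 85,445,178.89 − MXN 84,352,000.00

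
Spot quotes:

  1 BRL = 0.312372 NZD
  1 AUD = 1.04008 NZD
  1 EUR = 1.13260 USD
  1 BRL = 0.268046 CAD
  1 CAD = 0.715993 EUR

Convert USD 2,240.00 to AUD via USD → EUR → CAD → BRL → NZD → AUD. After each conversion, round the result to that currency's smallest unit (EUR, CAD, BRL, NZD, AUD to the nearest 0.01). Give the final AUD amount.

USD 2,240.00 ÷ 1.13260 = EUR 1,977.75
EUR 1,977.75 ÷ 0.715993 = CAD 2,762.25
CAD 2,762.25 ÷ 0.268046 = BRL 10,305.13
BRL 10,305.13 × 0.312372 = NZD 3,219.03
NZD 3,219.03 ÷ 1.04008 = AUD 3,094.98

AUD 3,094.98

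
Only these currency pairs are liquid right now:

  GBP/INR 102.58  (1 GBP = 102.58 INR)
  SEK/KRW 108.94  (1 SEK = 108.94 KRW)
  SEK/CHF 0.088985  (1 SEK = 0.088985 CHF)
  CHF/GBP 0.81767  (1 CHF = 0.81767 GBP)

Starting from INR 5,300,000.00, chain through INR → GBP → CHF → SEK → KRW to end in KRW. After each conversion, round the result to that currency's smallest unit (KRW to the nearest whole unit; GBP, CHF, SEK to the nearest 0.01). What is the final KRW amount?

INR 5,300,000.00 ÷ 102.58 = GBP 51,666.99
GBP 51,666.99 ÷ 0.81767 = CHF 63,188.07
CHF 63,188.07 ÷ 0.088985 = SEK 710,097.99
SEK 710,097.99 × 108.94 = KRW 77,358,075

KRW 77,358,075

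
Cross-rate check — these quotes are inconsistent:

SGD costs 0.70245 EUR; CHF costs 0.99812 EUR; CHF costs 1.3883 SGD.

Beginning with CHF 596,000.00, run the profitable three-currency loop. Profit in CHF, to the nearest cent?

Profit: CHF 14,000.62

Profitable loop is CHF → EUR → SGD → CHF:
CHF 596,000.00 × 0.99812 = EUR 594,879.52
EUR 594,879.52 ÷ 0.70245 = SGD 846,863.86
SGD 846,863.86 ÷ 1.3883 = CHF 610,000.62
Profit = CHF 610,000.62 − CHF 596,000.00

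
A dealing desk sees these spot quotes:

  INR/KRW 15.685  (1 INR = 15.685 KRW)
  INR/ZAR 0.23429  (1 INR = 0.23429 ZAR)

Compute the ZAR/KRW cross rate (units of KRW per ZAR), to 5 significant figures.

ZAR/KRW = 66.947

1 ZAR ÷ 0.23429 = 4.26821 INR
4.26821 INR × 15.685 = 66.9469 KRW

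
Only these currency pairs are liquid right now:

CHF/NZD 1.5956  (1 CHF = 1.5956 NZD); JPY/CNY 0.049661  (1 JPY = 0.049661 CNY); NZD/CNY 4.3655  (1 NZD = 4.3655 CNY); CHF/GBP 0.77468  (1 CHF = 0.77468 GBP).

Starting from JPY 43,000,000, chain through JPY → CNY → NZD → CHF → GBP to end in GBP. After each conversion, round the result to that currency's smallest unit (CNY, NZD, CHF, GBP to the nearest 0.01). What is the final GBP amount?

GBP 237,491.59

JPY 43,000,000 × 0.049661 = CNY 2,135,423.00
CNY 2,135,423.00 ÷ 4.3655 = NZD 489,158.86
NZD 489,158.86 ÷ 1.5956 = CHF 306,567.35
CHF 306,567.35 × 0.77468 = GBP 237,491.59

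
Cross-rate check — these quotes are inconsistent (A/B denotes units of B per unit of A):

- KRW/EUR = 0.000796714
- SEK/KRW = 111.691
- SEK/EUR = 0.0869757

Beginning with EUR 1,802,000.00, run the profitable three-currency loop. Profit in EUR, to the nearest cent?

Profitable loop is EUR → SEK → KRW → EUR:
EUR 1,802,000.00 ÷ 0.0869757 = SEK 20,718,430.55
SEK 20,718,430.55 × 111.691 = KRW 2,314,062,227
KRW 2,314,062,227 × 0.000796714 = EUR 1,843,645.77
Profit = EUR 1,843,645.77 − EUR 1,802,000.00

Profit: EUR 41,645.77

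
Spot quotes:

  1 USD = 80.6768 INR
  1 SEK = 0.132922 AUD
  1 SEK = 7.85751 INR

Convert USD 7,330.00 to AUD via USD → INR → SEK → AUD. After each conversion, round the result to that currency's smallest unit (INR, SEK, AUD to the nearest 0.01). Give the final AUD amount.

AUD 10,003.79

USD 7,330.00 × 80.6768 = INR 591,360.94
INR 591,360.94 ÷ 7.85751 = SEK 75,260.60
SEK 75,260.60 × 0.132922 = AUD 10,003.79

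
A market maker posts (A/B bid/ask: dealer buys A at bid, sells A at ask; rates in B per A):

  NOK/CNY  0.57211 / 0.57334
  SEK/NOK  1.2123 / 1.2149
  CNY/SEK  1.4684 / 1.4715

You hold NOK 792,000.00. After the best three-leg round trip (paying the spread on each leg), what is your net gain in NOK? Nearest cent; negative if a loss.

Best loop NOK → CNY → SEK → NOK:
NOK 792,000.00 × 0.57211 (sell NOK at bid) = CNY 453,111.12
CNY 453,111.12 × 1.4684 (sell CNY at bid) = SEK 665,348.37
SEK 665,348.37 × 1.2123 (sell SEK at bid) = NOK 806,601.83

Net profit: NOK 14,601.83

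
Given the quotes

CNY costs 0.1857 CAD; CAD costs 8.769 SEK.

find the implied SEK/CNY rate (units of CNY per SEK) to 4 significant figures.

1 SEK ÷ 8.769 = 0.114038 CAD
0.114038 CAD ÷ 0.1857 = 0.614098 CNY

SEK/CNY = 0.6141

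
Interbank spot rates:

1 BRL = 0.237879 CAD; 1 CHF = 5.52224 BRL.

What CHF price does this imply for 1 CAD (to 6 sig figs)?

1 CAD ÷ 0.237879 = 4.20382 BRL
4.20382 BRL ÷ 5.52224 = 0.761252 CHF

CAD/CHF = 0.761252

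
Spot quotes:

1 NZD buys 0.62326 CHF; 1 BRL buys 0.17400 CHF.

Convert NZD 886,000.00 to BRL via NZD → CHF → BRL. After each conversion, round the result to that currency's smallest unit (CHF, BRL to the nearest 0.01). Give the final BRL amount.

NZD 886,000.00 × 0.62326 = CHF 552,208.36
CHF 552,208.36 ÷ 0.17400 = BRL 3,173,611.26

BRL 3,173,611.26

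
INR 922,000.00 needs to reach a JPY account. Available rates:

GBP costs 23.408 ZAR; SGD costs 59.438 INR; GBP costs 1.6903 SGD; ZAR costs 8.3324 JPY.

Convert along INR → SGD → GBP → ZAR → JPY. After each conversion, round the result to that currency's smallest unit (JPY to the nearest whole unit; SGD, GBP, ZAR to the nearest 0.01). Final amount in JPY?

JPY 1,789,936

INR 922,000.00 ÷ 59.438 = SGD 15,511.96
SGD 15,511.96 ÷ 1.6903 = GBP 9,177.05
GBP 9,177.05 × 23.408 = ZAR 214,816.39
ZAR 214,816.39 × 8.3324 = JPY 1,789,936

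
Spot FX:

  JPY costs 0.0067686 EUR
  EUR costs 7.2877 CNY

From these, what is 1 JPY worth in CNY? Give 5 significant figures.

1 JPY × 0.0067686 = 0.0067686 EUR
0.0067686 EUR × 7.2877 = 0.0493275 CNY

JPY/CNY = 0.049328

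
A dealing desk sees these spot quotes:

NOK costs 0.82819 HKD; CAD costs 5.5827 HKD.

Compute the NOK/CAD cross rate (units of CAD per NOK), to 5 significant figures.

1 NOK × 0.82819 = 0.82819 HKD
0.82819 HKD ÷ 5.5827 = 0.148349 CAD

NOK/CAD = 0.14835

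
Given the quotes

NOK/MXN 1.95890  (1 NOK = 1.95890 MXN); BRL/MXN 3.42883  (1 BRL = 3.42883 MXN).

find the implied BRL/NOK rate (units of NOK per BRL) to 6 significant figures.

BRL/NOK = 1.75039

1 BRL × 3.42883 = 3.42883 MXN
3.42883 MXN ÷ 1.95890 = 1.75039 NOK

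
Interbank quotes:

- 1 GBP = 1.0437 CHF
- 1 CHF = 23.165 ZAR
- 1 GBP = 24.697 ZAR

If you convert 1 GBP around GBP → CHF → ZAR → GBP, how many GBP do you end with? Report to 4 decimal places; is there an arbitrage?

Around GBP → CHF → ZAR → GBP: 1 × 1.0437 × 23.165 ÷ 24.697 = 0.978957
Product < 1; profitable direction is GBP → ZAR → CHF → GBP.

0.9790 (arbitrage exists)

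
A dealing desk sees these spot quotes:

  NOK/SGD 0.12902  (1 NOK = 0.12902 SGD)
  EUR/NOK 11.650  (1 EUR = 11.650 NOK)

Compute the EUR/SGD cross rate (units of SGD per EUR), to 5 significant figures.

EUR/SGD = 1.5031

1 EUR × 11.650 = 11.65 NOK
11.65 NOK × 0.12902 = 1.50308 SGD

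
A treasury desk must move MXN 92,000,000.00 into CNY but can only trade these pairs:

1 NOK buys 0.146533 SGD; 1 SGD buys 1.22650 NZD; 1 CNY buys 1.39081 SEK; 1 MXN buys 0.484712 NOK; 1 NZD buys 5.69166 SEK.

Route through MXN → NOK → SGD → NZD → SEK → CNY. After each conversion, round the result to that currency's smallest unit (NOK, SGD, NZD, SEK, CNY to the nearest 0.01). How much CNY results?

MXN 92,000,000.00 × 0.484712 = NOK 44,593,504.00
NOK 44,593,504.00 × 0.146533 = SGD 6,534,419.92
SGD 6,534,419.92 × 1.22650 = NZD 8,014,466.03
NZD 8,014,466.03 × 5.69166 = SEK 45,615,615.72
SEK 45,615,615.72 ÷ 1.39081 = CNY 32,797,877.29

CNY 32,797,877.29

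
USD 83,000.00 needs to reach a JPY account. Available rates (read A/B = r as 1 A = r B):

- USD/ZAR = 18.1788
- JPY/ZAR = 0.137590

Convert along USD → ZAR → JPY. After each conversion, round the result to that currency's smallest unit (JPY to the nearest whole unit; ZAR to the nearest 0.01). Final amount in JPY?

JPY 10,966,207

USD 83,000.00 × 18.1788 = ZAR 1,508,840.40
ZAR 1,508,840.40 ÷ 0.137590 = JPY 10,966,207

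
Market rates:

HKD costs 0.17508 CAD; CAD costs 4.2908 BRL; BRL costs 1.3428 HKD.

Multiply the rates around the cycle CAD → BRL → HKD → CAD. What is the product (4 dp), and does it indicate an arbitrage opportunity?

Around CAD → BRL → HKD → CAD: 1 × 4.2908 × 1.3428 × 0.17508 = 1.008756
Product > 1; profitable direction is CAD → BRL → HKD → CAD.

1.0088 (arbitrage exists)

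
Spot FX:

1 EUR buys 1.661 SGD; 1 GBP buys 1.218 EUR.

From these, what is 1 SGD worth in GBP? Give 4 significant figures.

1 SGD ÷ 1.661 = 0.602047 EUR
0.602047 EUR ÷ 1.218 = 0.494291 GBP

SGD/GBP = 0.4943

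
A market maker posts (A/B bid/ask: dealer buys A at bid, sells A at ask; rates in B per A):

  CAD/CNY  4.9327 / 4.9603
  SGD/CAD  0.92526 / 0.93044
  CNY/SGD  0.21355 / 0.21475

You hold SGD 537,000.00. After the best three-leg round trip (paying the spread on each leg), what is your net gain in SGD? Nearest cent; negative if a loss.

Net profit: SGD 4,807.23

Best loop SGD → CNY → CAD → SGD:
SGD 537,000.00 ÷ 0.21475 (buy CNY at ask) = CNY 2,500,582.07
CNY 2,500,582.07 ÷ 4.9603 (buy CAD at ask) = CAD 504,119.12
CAD 504,119.12 ÷ 0.93044 (buy SGD at ask) = SGD 541,807.23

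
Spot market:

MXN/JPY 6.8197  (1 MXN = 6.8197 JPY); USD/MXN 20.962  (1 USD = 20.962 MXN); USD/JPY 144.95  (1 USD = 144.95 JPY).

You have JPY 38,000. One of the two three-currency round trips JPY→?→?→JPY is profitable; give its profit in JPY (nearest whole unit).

Profitable loop is JPY → MXN → USD → JPY:
JPY 38,000 ÷ 6.8197 = MXN 5,572.09
MXN 5,572.09 ÷ 20.962 = USD 265.82
USD 265.82 × 144.95 = JPY 38,530
Profit = JPY 38,530 − JPY 38,000

Profit: JPY 530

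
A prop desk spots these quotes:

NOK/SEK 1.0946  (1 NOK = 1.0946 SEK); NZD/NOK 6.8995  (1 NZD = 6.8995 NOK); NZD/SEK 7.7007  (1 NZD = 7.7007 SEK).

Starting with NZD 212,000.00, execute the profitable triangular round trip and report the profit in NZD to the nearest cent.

Profit: NZD 4,168.80

Profitable loop is NZD → SEK → NOK → NZD:
NZD 212,000.00 × 7.7007 = SEK 1,632,548.40
SEK 1,632,548.40 ÷ 1.0946 = NOK 1,491,456.61
NOK 1,491,456.61 ÷ 6.8995 = NZD 216,168.80
Profit = NZD 216,168.80 − NZD 212,000.00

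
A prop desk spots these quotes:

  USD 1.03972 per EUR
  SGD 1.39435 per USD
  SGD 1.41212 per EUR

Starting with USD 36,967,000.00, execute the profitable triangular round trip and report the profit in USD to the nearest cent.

Profitable loop is USD → SGD → EUR → USD:
USD 36,967,000.00 × 1.39435 = SGD 51,544,936.45
SGD 51,544,936.45 ÷ 1.41212 = EUR 36,501,810.36
EUR 36,501,810.36 × 1.03972 = USD 37,951,662.27
Profit = USD 37,951,662.27 − USD 36,967,000.00

Profit: USD 984,662.27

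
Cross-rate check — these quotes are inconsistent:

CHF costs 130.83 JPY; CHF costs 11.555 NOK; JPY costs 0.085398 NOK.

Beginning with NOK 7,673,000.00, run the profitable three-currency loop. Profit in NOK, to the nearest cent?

Profitable loop is NOK → JPY → CHF → NOK:
NOK 7,673,000.00 ÷ 0.085398 = JPY 89,849,879
JPY 89,849,879 ÷ 130.83 = CHF 686,768.17
CHF 686,768.17 × 11.555 = NOK 7,935,606.18
Profit = NOK 7,935,606.18 − NOK 7,673,000.00

Profit: NOK 262,606.18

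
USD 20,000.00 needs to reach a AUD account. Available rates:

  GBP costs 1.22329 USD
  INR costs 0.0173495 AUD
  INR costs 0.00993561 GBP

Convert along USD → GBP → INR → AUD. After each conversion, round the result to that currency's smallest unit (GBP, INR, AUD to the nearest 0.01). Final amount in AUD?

AUD 28,549.13

USD 20,000.00 ÷ 1.22329 = GBP 16,349.35
GBP 16,349.35 ÷ 0.00993561 = INR 1,645,530.57
INR 1,645,530.57 × 0.0173495 = AUD 28,549.13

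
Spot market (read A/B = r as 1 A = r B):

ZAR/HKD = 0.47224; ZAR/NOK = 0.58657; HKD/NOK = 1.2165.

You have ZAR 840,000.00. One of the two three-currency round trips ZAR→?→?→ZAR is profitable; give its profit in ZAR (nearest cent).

Profitable loop is ZAR → NOK → HKD → ZAR:
ZAR 840,000.00 × 0.58657 = NOK 492,718.80
NOK 492,718.80 ÷ 1.2165 = HKD 405,029.84
HKD 405,029.84 ÷ 0.47224 = ZAR 857,677.96
Profit = ZAR 857,677.96 − ZAR 840,000.00

Profit: ZAR 17,677.96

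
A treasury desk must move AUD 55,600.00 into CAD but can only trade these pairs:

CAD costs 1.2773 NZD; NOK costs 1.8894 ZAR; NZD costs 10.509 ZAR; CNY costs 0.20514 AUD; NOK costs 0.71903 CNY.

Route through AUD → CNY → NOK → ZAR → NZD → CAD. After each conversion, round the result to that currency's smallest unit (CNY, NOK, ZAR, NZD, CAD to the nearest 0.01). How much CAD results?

CAD 53,057.54

AUD 55,600.00 ÷ 0.20514 = CNY 271,034.42
CNY 271,034.42 ÷ 0.71903 = NOK 376,944.52
NOK 376,944.52 × 1.8894 = ZAR 712,198.98
ZAR 712,198.98 ÷ 10.509 = NZD 67,770.39
NZD 67,770.39 ÷ 1.2773 = CAD 53,057.54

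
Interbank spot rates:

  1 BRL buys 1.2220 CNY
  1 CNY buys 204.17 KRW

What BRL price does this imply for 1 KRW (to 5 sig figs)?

1 KRW ÷ 204.17 = 0.00489788 CNY
0.00489788 CNY ÷ 1.2220 = 0.00400808 BRL

KRW/BRL = 0.0040081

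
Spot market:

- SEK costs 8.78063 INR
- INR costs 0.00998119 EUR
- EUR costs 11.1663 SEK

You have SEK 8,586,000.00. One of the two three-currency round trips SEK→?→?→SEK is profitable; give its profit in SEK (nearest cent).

Profitable loop is SEK → EUR → INR → SEK:
SEK 8,586,000.00 ÷ 11.1663 = EUR 768,920.77
EUR 768,920.77 ÷ 0.00998119 = INR 77,036,983.62
INR 77,036,983.62 ÷ 8.78063 = SEK 8,773,514.39
Profit = SEK 8,773,514.39 − SEK 8,586,000.00

Profit: SEK 187,514.39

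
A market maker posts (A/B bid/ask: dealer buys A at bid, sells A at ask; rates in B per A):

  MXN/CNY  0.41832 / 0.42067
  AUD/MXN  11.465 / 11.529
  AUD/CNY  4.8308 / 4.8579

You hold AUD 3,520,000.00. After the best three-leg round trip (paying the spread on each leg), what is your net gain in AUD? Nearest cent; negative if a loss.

Net result: AUD -13,865.76 (no profitable arbitrage after spreads)

Best loop AUD → CNY → MXN → AUD:
AUD 3,520,000.00 × 4.8308 (sell AUD at bid) = CNY 17,004,416.00
CNY 17,004,416.00 ÷ 0.42067 (buy MXN at ask) = MXN 40,422,221.69
MXN 40,422,221.69 ÷ 11.529 (buy AUD at ask) = AUD 3,506,134.24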